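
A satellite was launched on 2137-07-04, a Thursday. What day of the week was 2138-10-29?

Wednesday

July 4, 2137 → July 4, 2138: 365 days.
July 2138: 31 − 4 = 27 days remain.
Then August (31), September (30): 31 + 30 = 61 days.
October 1–29, 2138: 29 days.
Residual: 117 days.
Total: 482 days.
482 mod 7 = 6, so 6 days after Thursday is Wednesday.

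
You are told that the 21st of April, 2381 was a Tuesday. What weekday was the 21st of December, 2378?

Count forward from the earlier date (December 21, 2378) to the later (April 21, 2381):
December 21, 2378 → December 21, 2379: 365 days.
December 21, 2379 → December 21, 2380: 366 days (2380 is a leap year).
December 2380: 31 − 21 = 10 days remain.
Then January (31), February 2381 (28), March (31): 31 + 28 + 31 = 90 days.
April 1–21, 2381: 21 days.
Residual: 121 days.
Total: 852 days.
852 mod 7 = 5, so 5 days before Tuesday is Thursday.

Thursday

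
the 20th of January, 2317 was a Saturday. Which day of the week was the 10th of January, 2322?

Day-of-year of January 20, 2317: 20.
Day-of-year of January 10, 2322: 10.
2317 has 365 days, so 365 − 20 = 345 days remain in 2317.
Full years: 2318: 365; 2319: 365; 2320: 366; 2321: 365. Sum = 1461.
Total: 345 + 1461 + 10 = 1816 days.
1816 mod 7 = 3, so 3 days after Saturday is Tuesday.

Tuesday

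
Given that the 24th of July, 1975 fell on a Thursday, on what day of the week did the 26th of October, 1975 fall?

Sunday

July 1975: 31 − 24 = 7 days remain.
Then August (31), September (30): 31 + 30 = 61 days.
October 1–26, 1975: 26 days.
Total: 7 + 61 + 26 = 94 days.
94 mod 7 = 3, so 3 days after Thursday is Sunday.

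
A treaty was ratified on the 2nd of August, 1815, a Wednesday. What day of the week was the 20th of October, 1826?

Friday

Day-of-year of August 2, 1815: 214.
Day-of-year of October 20, 1826: 293.
1815 has 365 days, so 365 − 214 = 151 days remain in 1815.
Full years 1816–1825: 7 common + 3 leap = 7×365 + 3×366 = 3653 days.
Total: 151 + 3653 + 293 = 4097 days.
4097 mod 7 = 2, so 2 days after Wednesday is Friday.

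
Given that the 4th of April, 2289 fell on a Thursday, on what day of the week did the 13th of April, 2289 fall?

Within April 2289: 13 − 4 = 9 days.
9 mod 7 = 2, so 2 days after Thursday is Saturday.

Saturday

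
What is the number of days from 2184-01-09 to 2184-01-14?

Within January 2184: 14 − 9 = 5 days.

5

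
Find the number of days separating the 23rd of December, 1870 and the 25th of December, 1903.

Day-of-year of December 23, 1870: 357.
Day-of-year of December 25, 1903: 359.
1870 has 365 days, so 365 − 357 = 8 days remain in 1870.
Full years 1871–1902: 25 common + 7 leap = 25×365 + 7×366 = 11687 days.
Total: 8 + 11687 + 359 = 12054 days.

12054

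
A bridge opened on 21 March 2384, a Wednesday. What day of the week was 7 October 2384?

Sunday

March 2384: 31 − 21 = 10 days remain.
Then April (30), May (31), June (30), July (31), August (31), September (30): 30 + 31 + 30 + 31 + 31 + 30 = 183 days.
October 1–7, 2384: 7 days.
Total: 10 + 183 + 7 = 200 days.
200 mod 7 = 4, so 4 days after Wednesday is Sunday.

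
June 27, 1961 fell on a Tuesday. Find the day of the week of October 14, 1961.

Saturday

June 1961: 30 − 27 = 3 days remain.
Then July (31), August (31), September (30): 31 + 31 + 30 = 92 days.
October 1–14, 1961: 14 days.
Total: 3 + 92 + 14 = 109 days.
109 mod 7 = 4, so 4 days after Tuesday is Saturday.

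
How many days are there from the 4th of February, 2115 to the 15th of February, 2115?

11

Within February 2115: 15 − 4 = 11 days.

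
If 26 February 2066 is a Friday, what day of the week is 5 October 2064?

Sunday

Count forward from the earlier date (October 5, 2064) to the later (February 26, 2066):
Day-of-year of October 5, 2064: 279.
Day-of-year of February 26, 2066: 57.
2064 has 366 days, so 366 − 279 = 87 days remain in 2064.
Full years: 2065: 365. Sum = 365.
Total: 87 + 365 + 57 = 509 days.
509 mod 7 = 5, so 5 days before Friday is Sunday.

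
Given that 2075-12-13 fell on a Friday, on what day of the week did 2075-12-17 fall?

Tuesday

Within December 2075: 17 − 13 = 4 days.
4 mod 7 = 4, so 4 days after Friday is Tuesday.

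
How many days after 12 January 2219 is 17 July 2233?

5300

Day-of-year of January 12, 2219: 12.
Day-of-year of July 17, 2233: 198.
2219 has 365 days, so 365 − 12 = 353 days remain in 2219.
Full years 2220–2232: 9 common + 4 leap = 9×365 + 4×366 = 4749 days.
Total: 353 + 4749 + 198 = 5300 days.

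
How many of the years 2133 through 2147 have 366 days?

Years divisible by 4 in [2133, 2147]: 2136, 2140, 2144.
No century exceptions apply. Count: 3.

3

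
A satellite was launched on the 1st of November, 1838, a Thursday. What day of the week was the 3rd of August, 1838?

Count forward from the earlier date (August 3, 1838) to the later (November 1, 1838):
August 1838: 31 − 3 = 28 days remain.
Then September (30), October (31): 30 + 31 = 61 days.
November 1, 1838: 1 day.
Total: 28 + 61 + 1 = 90 days.
90 mod 7 = 6, so 6 days before Thursday is Friday.

Friday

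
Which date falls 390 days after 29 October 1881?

23 November 1882

Count 390 days after October 29, 1881:
Day-of-year of October 29, 1881: 302.
Day-of-year of November 23, 1882: 327.
1881 has 365 days, so 365 − 302 = 63 days remain in 1881.
Total: 63 + 327 = 390 days.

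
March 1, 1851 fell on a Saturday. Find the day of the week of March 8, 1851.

Within March 1851: 8 − 1 = 7 days.
7 is a multiple of 7, so March 8, 1851 falls on the same weekday: Saturday.

Saturday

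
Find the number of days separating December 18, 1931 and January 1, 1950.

6589

From December 18, 1931 to December 18, 1949: 18 years, of which 5 contain a Feb 29 — 13×365 + 5×366 = 6575 days.
December 1949: 31 − 18 = 13 days remain.
January 1, 1950: 1 day.
Residual: 14 days.
Total: 6589 days.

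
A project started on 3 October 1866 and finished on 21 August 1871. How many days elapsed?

1783

Day-of-year of October 3, 1866: 276.
Day-of-year of August 21, 1871: 233.
1866 has 365 days, so 365 − 276 = 89 days remain in 1866.
Full years: 1867: 365; 1868: 366; 1869: 365; 1870: 365. Sum = 1461.
Total: 89 + 1461 + 233 = 1783 days.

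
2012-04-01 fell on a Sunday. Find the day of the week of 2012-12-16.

Sunday

April 2012: 30 − 1 = 29 days remain.
Then May (31), June (30), July (31), August (31), September (30), October (31), November (30): 31 + 30 + 31 + 31 + 30 + 31 + 30 = 214 days.
December 1–16, 2012: 16 days.
Total: 29 + 214 + 16 = 259 days.
259 is a multiple of 7, so 2012-12-16 falls on the same weekday: Sunday.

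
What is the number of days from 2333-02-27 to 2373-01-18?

14570

Day-of-year of February 27, 2333: 58.
Day-of-year of January 18, 2373: 18.
2333 has 365 days, so 365 − 58 = 307 days remain in 2333.
Full years 2334–2372: 29 common + 10 leap = 29×365 + 10×366 = 14245 days.
Total: 307 + 14245 + 18 = 14570 days.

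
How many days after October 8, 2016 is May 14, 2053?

From October 8, 2016 to October 8, 2052: 36 years, of which 9 contain a Feb 29 — 27×365 + 9×366 = 13149 days.
October 2052: 31 − 8 = 23 days remain.
Then November (30), December (31), January (31), February 2053 (28), March (31), April (30): 30 + 31 + 31 + 28 + 31 + 30 = 181 days.
May 1–14, 2053: 14 days.
Residual: 218 days.
Total: 13367 days.

13367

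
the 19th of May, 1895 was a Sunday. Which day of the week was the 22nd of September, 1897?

Day-of-year of May 19, 1895: 139.
Day-of-year of September 22, 1897: 265.
1895 has 365 days, so 365 − 139 = 226 days remain in 1895.
Full years: 1896: 366. Sum = 366.
Total: 226 + 366 + 265 = 857 days.
857 mod 7 = 3, so 3 days after Sunday is Wednesday.

Wednesday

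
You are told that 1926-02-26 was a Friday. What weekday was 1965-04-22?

Thursday

From February 26, 1926 to February 26, 1965: 39 years, of which 10 contain a Feb 29 — 29×365 + 10×366 = 14245 days.
February 1965: 28 − 26 = 2 days remain (1965 is not a leap year, so February has 28 days).
Then March (31): 31 days.
April 1–22, 1965: 22 days.
Residual: 55 days.
Total: 14300 days.
14300 mod 7 = 6, so 6 days after Friday is Thursday.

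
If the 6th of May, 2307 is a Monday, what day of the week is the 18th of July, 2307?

May 2307: 31 − 6 = 25 days remain.
Then June (30): 30 days.
July 1–18, 2307: 18 days.
Total: 25 + 30 + 18 = 73 days.
73 mod 7 = 3, so 3 days after Monday is Thursday.

Thursday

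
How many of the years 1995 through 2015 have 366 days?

5

Years divisible by 4 in [1995, 2015]: 1996, 2000, 2004, 2008, 2012.
2000 is divisible by 400, so still leap.
No century exceptions apply. Count: 5.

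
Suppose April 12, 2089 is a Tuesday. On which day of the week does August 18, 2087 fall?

Monday

Count forward from the earlier date (August 18, 2087) to the later (April 12, 2089):
Day-of-year of August 18, 2087: 230.
Day-of-year of April 12, 2089: 102.
2087 has 365 days, so 365 − 230 = 135 days remain in 2087.
Full years: 2088: 366. Sum = 366.
Total: 135 + 366 + 102 = 603 days.
603 mod 7 = 1, so 1 day before Tuesday is Monday.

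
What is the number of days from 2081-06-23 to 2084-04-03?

1015

June 23, 2081 → June 23, 2082: 365 days.
June 23, 2082 → June 23, 2083: 365 days.
June 2083: 30 − 23 = 7 days remain.
Then 9 full months totalling 275 days.
April 1–3, 2084: 3 days.
Residual: 285 days.
Total: 1015 days.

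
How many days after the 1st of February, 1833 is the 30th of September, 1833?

241

February 1833: 28 − 1 = 27 days remain (1833 is not a leap year, so February has 28 days).
Then March (31), April (30), May (31), June (30), July (31), August (31): 31 + 30 + 31 + 30 + 31 + 31 = 184 days.
September 1–30, 1833: 30 days.
Total: 27 + 184 + 30 = 241 days.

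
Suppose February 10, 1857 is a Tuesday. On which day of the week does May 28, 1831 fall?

Count forward from the earlier date (May 28, 1831) to the later (February 10, 1857):
Day-of-year of May 28, 1831: 148.
Day-of-year of February 10, 1857: 41.
1831 has 365 days, so 365 − 148 = 217 days remain in 1831.
Full years 1832–1856: 18 common + 7 leap = 18×365 + 7×366 = 9132 days.
Total: 217 + 9132 + 41 = 9390 days.
9390 mod 7 = 3, so 3 days before Tuesday is Saturday.

Saturday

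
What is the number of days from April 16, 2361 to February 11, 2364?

Day-of-year of April 16, 2361: 106.
Day-of-year of February 11, 2364: 42.
2361 has 365 days, so 365 − 106 = 259 days remain in 2361.
Full years: 2362: 365; 2363: 365. Sum = 730.
Total: 259 + 730 + 42 = 1031 days.

1031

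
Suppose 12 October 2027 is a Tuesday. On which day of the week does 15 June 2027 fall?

Tuesday

Count forward from the earlier date (June 15, 2027) to the later (October 12, 2027):
June 2027: 30 − 15 = 15 days remain.
Then July (31), August (31), September (30): 31 + 31 + 30 = 92 days.
October 1–12, 2027: 12 days.
Total: 15 + 92 + 12 = 119 days.
119 is a multiple of 7, so 15 June 2027 falls on the same weekday: Tuesday.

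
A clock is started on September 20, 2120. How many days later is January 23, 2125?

1586

Day-of-year of September 20, 2120: 264.
Day-of-year of January 23, 2125: 23.
2120 has 366 days, so 366 − 264 = 102 days remain in 2120.
Full years: 2121: 365; 2122: 365; 2123: 365; 2124: 366. Sum = 1461.
Total: 102 + 1461 + 23 = 1586 days.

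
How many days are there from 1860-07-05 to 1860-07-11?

Within July 1860: 11 − 5 = 6 days.

6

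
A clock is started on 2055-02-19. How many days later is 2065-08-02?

3817

Day-of-year of February 19, 2055: 50.
Day-of-year of August 2, 2065: 214.
2055 has 365 days, so 365 − 50 = 315 days remain in 2055.
Full years 2056–2064: 6 common + 3 leap = 6×365 + 3×366 = 3288 days.
Total: 315 + 3288 + 214 = 3817 days.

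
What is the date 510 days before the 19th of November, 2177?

the 27th of June, 2176

Count 510 days before November 19, 2177:
June 27, 2176 → June 27, 2177: 365 days.
June 2177: 30 − 27 = 3 days remain.
Then July (31), August (31), September (30), October (31): 31 + 31 + 30 + 31 = 123 days.
November 1–19, 2177: 19 days.
Residual: 145 days.
Total: 510 days.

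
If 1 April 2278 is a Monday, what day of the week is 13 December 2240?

Count forward from the earlier date (December 13, 2240) to the later (April 1, 2278):
Day-of-year of December 13, 2240: 348.
Day-of-year of April 1, 2278: 91.
2240 has 366 days, so 366 − 348 = 18 days remain in 2240.
Full years 2241–2277: 28 common + 9 leap = 28×365 + 9×366 = 13514 days.
Total: 18 + 13514 + 91 = 13623 days.
13623 mod 7 = 1, so 1 day before Monday is Sunday.

Sunday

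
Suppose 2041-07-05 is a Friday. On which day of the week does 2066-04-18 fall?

From July 5, 2041 to July 5, 2065: 24 years, of which 6 contain a Feb 29 — 18×365 + 6×366 = 8766 days.
July 2065: 31 − 5 = 26 days remain.
Then August (31), September (30), October (31), November (30), December (31), January (31), February 2066 (28), March (31): 31 + 30 + 31 + 30 + 31 + 31 + 28 + 31 = 243 days.
April 1–18, 2066: 18 days.
Residual: 287 days.
Total: 9053 days.
9053 mod 7 = 2, so 2 days after Friday is Sunday.

Sunday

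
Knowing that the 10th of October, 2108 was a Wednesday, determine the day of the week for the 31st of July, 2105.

Friday

Count forward from the earlier date (July 31, 2105) to the later (October 10, 2108):
Day-of-year of July 31, 2105: 212.
Day-of-year of October 10, 2108: 284.
2105 has 365 days, so 365 − 212 = 153 days remain in 2105.
Full years: 2106: 365; 2107: 365. Sum = 730.
Total: 153 + 730 + 284 = 1167 days.
1167 mod 7 = 5, so 5 days before Wednesday is Friday.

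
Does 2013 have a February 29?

No

2013 is not a leap year.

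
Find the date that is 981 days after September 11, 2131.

May 19, 2134

Count 981 days after September 11, 2131:
September 11, 2131 → September 11, 2132: 366 days (2132 is a leap year).
September 11, 2132 → September 11, 2133: 365 days.
September 2133: 30 − 11 = 19 days remain.
Then October (31), November (30), December (31), January (31), February 2134 (28), March (31), April (30): 31 + 30 + 31 + 31 + 28 + 31 + 30 = 212 days.
May 1–19, 2134: 19 days.
Residual: 250 days.
Total: 981 days.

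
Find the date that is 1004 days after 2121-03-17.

2123-12-16

Count 1004 days after March 17, 2121:
March 2121: 31 − 17 = 14 days remain.
Then 32 full months totalling 974 days.
December 1–16, 2123: 16 days.
Total: 14 + 974 + 16 = 1004 days.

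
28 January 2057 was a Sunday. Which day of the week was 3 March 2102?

Friday

From January 28, 2057 to January 28, 2102: 45 years, of which 10 contain a Feb 29 — 35×365 + 10×366 = 16435 days.
(2100 is not a leap year (divisible by 100 but not 400).)
January 2102: 31 − 28 = 3 days remain.
Then February 2102 (28): 28 days.
March 1–3, 2102: 3 days.
Residual: 34 days.
Total: 16469 days.
16469 mod 7 = 5, so 5 days after Sunday is Friday.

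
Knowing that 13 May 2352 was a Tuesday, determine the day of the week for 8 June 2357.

Saturday

Day-of-year of May 13, 2352: 134.
Day-of-year of June 8, 2357: 159.
2352 has 366 days, so 366 − 134 = 232 days remain in 2352.
Full years: 2353: 365; 2354: 365; 2355: 365; 2356: 366. Sum = 1461.
Total: 232 + 1461 + 159 = 1852 days.
1852 mod 7 = 4, so 4 days after Tuesday is Saturday.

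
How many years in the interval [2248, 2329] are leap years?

20

Years divisible by 4: 2248, 2252, …, 2328 — 21 in all.
Of these, 2300 is divisible by 100 but not 400, so not leap.
Leap years: 21 − 1 = 20.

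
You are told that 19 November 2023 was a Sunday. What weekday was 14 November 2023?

Count forward from the earlier date (November 14, 2023) to the later (November 19, 2023):
Within November 2023: 19 − 14 = 5 days.
5 mod 7 = 5, so 5 days before Sunday is Tuesday.

Tuesday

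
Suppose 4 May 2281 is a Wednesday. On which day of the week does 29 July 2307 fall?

Monday

From May 4, 2281 to May 4, 2307: 26 years, of which 5 contain a Feb 29 — 21×365 + 5×366 = 9495 days.
(2300 is not a leap year (divisible by 100 but not 400).)
May 2307: 31 − 4 = 27 days remain.
Then June (30): 30 days.
July 1–29, 2307: 29 days.
Residual: 86 days.
Total: 9581 days.
9581 mod 7 = 5, so 5 days after Wednesday is Monday.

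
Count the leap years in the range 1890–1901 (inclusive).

2

Years divisible by 4 in [1890, 1901]: 1892, 1896, 1900.
Of these, 1900 is divisible by 100 but not 400, so not leap.
Leap years: 3 − 1 = 2.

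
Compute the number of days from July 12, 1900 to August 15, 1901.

Day-of-year of July 12, 1900: 193.
Day-of-year of August 15, 1901: 227.
1900 has 365 days, so 365 − 193 = 172 days remain in 1900.
Total: 172 + 227 = 399 days.

399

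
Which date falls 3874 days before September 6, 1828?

January 28, 1818

Count 3874 days before September 6, 1828:
From January 28, 1818 to January 28, 1828: 10 years, of which 2 contain a Feb 29 — 8×365 + 2×366 = 3652 days.
January 1828: 31 − 28 = 3 days remain.
Then February 1828 (29), March (31), April (30), May (31), June (30), July (31), August (31): 29 + 31 + 30 + 31 + 30 + 31 + 31 = 213 days.
September 1–6, 1828: 6 days.
Residual: 222 days.
Total: 3874 days.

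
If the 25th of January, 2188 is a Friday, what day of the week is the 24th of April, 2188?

January 2188: 31 − 25 = 6 days remain.
Then February 2188 (29), March (31): 29 + 31 = 60 days.
April 1–24, 2188: 24 days.
Total: 6 + 60 + 24 = 90 days.
90 mod 7 = 6, so 6 days after Friday is Thursday.

Thursday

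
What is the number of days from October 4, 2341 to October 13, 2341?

Within October 2341: 13 − 4 = 9 days.

9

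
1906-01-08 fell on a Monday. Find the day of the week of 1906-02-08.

January 1906: 31 − 8 = 23 days remain.
February 1–8, 1906: 8 days (1906 is not a leap year).
Total: 23 + 8 = 31 days.
31 mod 7 = 3, so 3 days after Monday is Thursday.

Thursday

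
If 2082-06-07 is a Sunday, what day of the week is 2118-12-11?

Day-of-year of June 7, 2082: 158.
Day-of-year of December 11, 2118: 345.
2082 has 365 days, so 365 − 158 = 207 days remain in 2082.
Full years 2083–2117: 27 common + 8 leap = 27×365 + 8×366 = 12783 days.
Total: 207 + 12783 + 345 = 13335 days.
13335 is a multiple of 7, so 2118-12-11 falls on the same weekday: Sunday.

Sunday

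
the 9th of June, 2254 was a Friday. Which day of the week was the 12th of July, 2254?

Wednesday

June 2254: 30 − 9 = 21 days remain.
July 1–12, 2254: 12 days.
Total: 21 + 12 = 33 days.
33 mod 7 = 5, so 5 days after Friday is Wednesday.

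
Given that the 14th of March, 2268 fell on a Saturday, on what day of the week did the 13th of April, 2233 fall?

Count forward from the earlier date (April 13, 2233) to the later (March 14, 2268):
Day-of-year of April 13, 2233: 103.
Day-of-year of March 14, 2268: 74.
2233 has 365 days, so 365 − 103 = 262 days remain in 2233.
Full years 2234–2267: 26 common + 8 leap = 26×365 + 8×366 = 12418 days.
Total: 262 + 12418 + 74 = 12754 days.
12754 is a multiple of 7, so the 13th of April, 2233 falls on the same weekday: Saturday.

Saturday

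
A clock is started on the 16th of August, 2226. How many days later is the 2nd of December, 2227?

August 2226: 31 − 16 = 15 days remain.
Then 15 full months totalling 456 days.
December 1–2, 2227: 2 days.
Total: 15 + 456 + 2 = 473 days.

473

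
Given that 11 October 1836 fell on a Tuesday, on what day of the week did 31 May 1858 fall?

Day-of-year of October 11, 1836: 285.
Day-of-year of May 31, 1858: 151.
1836 has 366 days, so 366 − 285 = 81 days remain in 1836.
Full years 1837–1857: 16 common + 5 leap = 16×365 + 5×366 = 7670 days.
Total: 81 + 7670 + 151 = 7902 days.
7902 mod 7 = 6, so 6 days after Tuesday is Monday.

Monday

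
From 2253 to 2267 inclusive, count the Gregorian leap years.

3

Years divisible by 4 in [2253, 2267]: 2256, 2260, 2264.
No century exceptions apply. Count: 3.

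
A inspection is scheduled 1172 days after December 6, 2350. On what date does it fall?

February 20, 2354

Count 1172 days after December 6, 2350:
December 6, 2350 → December 6, 2351: 365 days.
December 6, 2351 → December 6, 2352: 366 days (2352 is a leap year).
December 6, 2352 → December 6, 2353: 365 days.
December 2353: 31 − 6 = 25 days remain.
Then January (31): 31 days.
February 1–20, 2354: 20 days (2354 is not a leap year).
Residual: 76 days.
Total: 1172 days.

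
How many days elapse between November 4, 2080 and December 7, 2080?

33

November 2080: 30 − 4 = 26 days remain.
December 1–7, 2080: 7 days.
Total: 26 + 7 = 33 days.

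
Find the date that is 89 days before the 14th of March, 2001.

the 15th of December, 2000

Count 89 days before March 14, 2001:
December 2000: 31 − 15 = 16 days remain.
Then January (31), February 2001 (28): 31 + 28 = 59 days.
March 1–14, 2001: 14 days.
Total: 16 + 59 + 14 = 89 days.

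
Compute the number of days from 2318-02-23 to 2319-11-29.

644

February 2318: 28 − 23 = 5 days remain (2318 is not a leap year, so February has 28 days).
Then 20 full months totalling 610 days.
November 1–29, 2319: 29 days.
Total: 5 + 610 + 29 = 644 days.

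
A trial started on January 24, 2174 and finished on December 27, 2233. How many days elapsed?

21886

From January 24, 2174 to January 24, 2233: 59 years, of which 14 contain a Feb 29 — 45×365 + 14×366 = 21549 days.
(2200 is not a leap year (divisible by 100 but not 400).)
January 2233: 31 − 24 = 7 days remain.
Then 10 full months totalling 303 days.
December 1–27, 2233: 27 days.
Residual: 337 days.
Total: 21886 days.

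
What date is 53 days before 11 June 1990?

19 April 1990

Count 53 days before June 11, 1990:
April 1990: 30 − 19 = 11 days remain.
Then May (31): 31 days.
June 1–11, 1990: 11 days.
Total: 11 + 31 + 11 = 53 days.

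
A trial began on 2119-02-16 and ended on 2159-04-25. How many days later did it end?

14678

Day-of-year of February 16, 2119: 47.
Day-of-year of April 25, 2159: 115.
2119 has 365 days, so 365 − 47 = 318 days remain in 2119.
Full years 2120–2158: 29 common + 10 leap = 29×365 + 10×366 = 14245 days.
Total: 318 + 14245 + 115 = 14678 days.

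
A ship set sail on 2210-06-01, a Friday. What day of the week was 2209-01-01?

Count forward from the earlier date (January 1, 2209) to the later (June 1, 2210):
Day-of-year of January 1, 2209: 1.
Day-of-year of June 1, 2210: 152.
2209 has 365 days, so 365 − 1 = 364 days remain in 2209.
Total: 364 + 152 = 516 days.
516 mod 7 = 5, so 5 days before Friday is Sunday.

Sunday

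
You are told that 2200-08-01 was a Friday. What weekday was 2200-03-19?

Count forward from the earlier date (March 19, 2200) to the later (August 1, 2200):
March 2200: 31 − 19 = 12 days remain.
Then April (30), May (31), June (30), July (31): 30 + 31 + 30 + 31 = 122 days.
August 1, 2200: 1 day.
Total: 12 + 122 + 1 = 135 days.
135 mod 7 = 2, so 2 days before Friday is Wednesday.

Wednesday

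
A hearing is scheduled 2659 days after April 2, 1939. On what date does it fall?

July 13, 1946

Count 2659 days after April 2, 1939:
From April 2, 1939 to April 2, 1946: 7 years, of which 2 contain a Feb 29 — 5×365 + 2×366 = 2557 days.
April 1946: 30 − 2 = 28 days remain.
Then May (31), June (30): 31 + 30 = 61 days.
July 1–13, 1946: 13 days.
Residual: 102 days.
Total: 2659 days.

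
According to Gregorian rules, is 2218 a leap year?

2218 is not a leap year.

No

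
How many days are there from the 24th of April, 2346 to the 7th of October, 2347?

April 2346: 30 − 24 = 6 days remain.
Then 17 full months totalling 518 days.
October 1–7, 2347: 7 days.
Total: 6 + 518 + 7 = 531 days.

531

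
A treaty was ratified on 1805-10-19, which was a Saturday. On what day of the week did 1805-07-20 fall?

Count forward from the earlier date (July 20, 1805) to the later (October 19, 1805):
July 1805: 31 − 20 = 11 days remain.
Then August (31), September (30): 31 + 30 = 61 days.
October 1–19, 1805: 19 days.
Total: 11 + 61 + 19 = 91 days.
91 is a multiple of 7, so 1805-07-20 falls on the same weekday: Saturday.

Saturday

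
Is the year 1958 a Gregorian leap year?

1958 is not a leap year.

No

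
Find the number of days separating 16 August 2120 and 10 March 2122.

Day-of-year of August 16, 2120: 229.
Day-of-year of March 10, 2122: 69.
2120 has 366 days, so 366 − 229 = 137 days remain in 2120.
Full years: 2121: 365. Sum = 365.
Total: 137 + 365 + 69 = 571 days.

571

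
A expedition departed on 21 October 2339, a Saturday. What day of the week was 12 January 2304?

Count forward from the earlier date (January 12, 2304) to the later (October 21, 2339):
Day-of-year of January 12, 2304: 12.
Day-of-year of October 21, 2339: 294.
2304 has 366 days, so 366 − 12 = 354 days remain in 2304.
Full years 2305–2338: 26 common + 8 leap = 26×365 + 8×366 = 12418 days.
Total: 354 + 12418 + 294 = 13066 days.
13066 mod 7 = 4, so 4 days before Saturday is Tuesday.

Tuesday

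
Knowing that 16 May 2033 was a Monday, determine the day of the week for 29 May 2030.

Count forward from the earlier date (May 29, 2030) to the later (May 16, 2033):
May 29, 2030 → May 29, 2031: 365 days.
May 29, 2031 → May 29, 2032: 366 days (2032 is a leap year).
May 2032: 31 − 29 = 2 days remain.
Then 11 full months totalling 334 days.
May 1–16, 2033: 16 days.
Residual: 352 days.
Total: 1083 days.
1083 mod 7 = 5, so 5 days before Monday is Wednesday.

Wednesday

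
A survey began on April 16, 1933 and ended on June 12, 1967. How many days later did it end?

12475

From April 16, 1933 to April 16, 1967: 34 years, of which 8 contain a Feb 29 — 26×365 + 8×366 = 12418 days.
April 1967: 30 − 16 = 14 days remain.
Then May (31): 31 days.
June 1–12, 1967: 12 days.
Residual: 57 days.
Total: 12475 days.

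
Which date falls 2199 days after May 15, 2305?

May 23, 2311

Count 2199 days after May 15, 2305:
Day-of-year of May 15, 2305: 135.
Day-of-year of May 23, 2311: 143.
2305 has 365 days, so 365 − 135 = 230 days remain in 2305.
Full years: 2306: 365; 2307: 365; 2308: 366; 2309: 365; 2310: 365. Sum = 1826.
Total: 230 + 1826 + 143 = 2199 days.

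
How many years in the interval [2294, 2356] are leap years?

Years divisible by 4: 2296, 2300, …, 2356 — 16 in all.
Of these, 2300 is divisible by 100 but not 400, so not leap.
Leap years: 16 − 1 = 15.

15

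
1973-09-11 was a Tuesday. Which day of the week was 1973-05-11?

Count forward from the earlier date (May 11, 1973) to the later (September 11, 1973):
May 1973: 31 − 11 = 20 days remain.
Then June (30), July (31), August (31): 30 + 31 + 31 = 92 days.
September 1–11, 1973: 11 days.
Total: 20 + 92 + 11 = 123 days.
123 mod 7 = 4, so 4 days before Tuesday is Friday.

Friday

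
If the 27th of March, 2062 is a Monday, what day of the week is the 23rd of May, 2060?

Sunday

Count forward from the earlier date (May 23, 2060) to the later (March 27, 2062):
Day-of-year of May 23, 2060: 144.
Day-of-year of March 27, 2062: 86.
2060 has 366 days, so 366 − 144 = 222 days remain in 2060.
Full years: 2061: 365. Sum = 365.
Total: 222 + 365 + 86 = 673 days.
673 mod 7 = 1, so 1 day before Monday is Sunday.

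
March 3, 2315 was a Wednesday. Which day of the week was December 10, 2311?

Sunday

Count forward from the earlier date (December 10, 2311) to the later (March 3, 2315):
December 10, 2311 → December 10, 2312: 366 days (2312 is a leap year).
December 10, 2312 → December 10, 2313: 365 days.
December 10, 2313 → December 10, 2314: 365 days.
December 2314: 31 − 10 = 21 days remain.
Then January (31), February 2315 (28): 31 + 28 = 59 days.
March 1–3, 2315: 3 days.
Residual: 83 days.
Total: 1179 days.
1179 mod 7 = 3, so 3 days before Wednesday is Sunday.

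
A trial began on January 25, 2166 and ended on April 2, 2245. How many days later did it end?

Day-of-year of January 25, 2166: 25.
Day-of-year of April 2, 2245: 92.
2166 has 365 days, so 365 − 25 = 340 days remain in 2166.
Full years 2167–2244: 59 common + 19 leap = 59×365 + 19×366 = 28489 days.
Total: 340 + 28489 + 92 = 28921 days.

28921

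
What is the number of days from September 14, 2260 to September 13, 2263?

1094

September 14, 2260 → September 14, 2261: 365 days.
September 14, 2261 → September 14, 2262: 365 days.
September 2262: 30 − 14 = 16 days remain.
Then 11 full months totalling 335 days.
September 1–13, 2263: 13 days.
Residual: 364 days.
Total: 1094 days.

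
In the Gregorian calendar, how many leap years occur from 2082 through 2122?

9

Years divisible by 4 in [2082, 2122]: 2084, 2088, 2092, 2096, 2100, 2104, 2108, 2112, 2116, 2120.
Of these, 2100 is divisible by 100 but not 400, so not leap.
Leap years: 10 − 1 = 9.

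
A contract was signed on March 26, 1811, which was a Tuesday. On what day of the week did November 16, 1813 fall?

Tuesday

March 26, 1811 → March 26, 1812: 366 days (1812 is a leap year).
March 26, 1812 → March 26, 1813: 365 days.
March 1813: 31 − 26 = 5 days remain.
Then April (30), May (31), June (30), July (31), August (31), September (30), October (31): 30 + 31 + 30 + 31 + 31 + 30 + 31 = 214 days.
November 1–16, 1813: 16 days.
Residual: 235 days.
Total: 966 days.
966 is a multiple of 7, so November 16, 1813 falls on the same weekday: Tuesday.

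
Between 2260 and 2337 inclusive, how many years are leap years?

19

Years divisible by 4: 2260, 2264, …, 2336 — 20 in all.
Of these, 2300 is divisible by 100 but not 400, so not leap.
Leap years: 20 − 1 = 19.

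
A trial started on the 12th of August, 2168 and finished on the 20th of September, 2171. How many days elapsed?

1134

Day-of-year of August 12, 2168: 225.
Day-of-year of September 20, 2171: 263.
2168 has 366 days, so 366 − 225 = 141 days remain in 2168.
Full years: 2169: 365; 2170: 365. Sum = 730.
Total: 141 + 730 + 263 = 1134 days.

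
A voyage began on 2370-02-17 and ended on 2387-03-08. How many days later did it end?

6228

Day-of-year of February 17, 2370: 48.
Day-of-year of March 8, 2387: 67.
2370 has 365 days, so 365 − 48 = 317 days remain in 2370.
Full years 2371–2386: 12 common + 4 leap = 12×365 + 4×366 = 5844 days.
Total: 317 + 5844 + 67 = 6228 days.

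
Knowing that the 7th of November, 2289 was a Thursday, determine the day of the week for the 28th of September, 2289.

Count forward from the earlier date (September 28, 2289) to the later (November 7, 2289):
September 2289: 30 − 28 = 2 days remain.
Then October (31): 31 days.
November 1–7, 2289: 7 days.
Total: 2 + 31 + 7 = 40 days.
40 mod 7 = 5, so 5 days before Thursday is Saturday.

Saturday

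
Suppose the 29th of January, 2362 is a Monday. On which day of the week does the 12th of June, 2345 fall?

Tuesday

Count forward from the earlier date (June 12, 2345) to the later (January 29, 2362):
From June 12, 2345 to June 12, 2361: 16 years, of which 4 contain a Feb 29 — 12×365 + 4×366 = 5844 days.
June 2361: 30 − 12 = 18 days remain.
Then July (31), August (31), September (30), October (31), November (30), December (31): 31 + 31 + 30 + 31 + 30 + 31 = 184 days.
January 1–29, 2362: 29 days.
Residual: 231 days.
Total: 6075 days.
6075 mod 7 = 6, so 6 days before Monday is Tuesday.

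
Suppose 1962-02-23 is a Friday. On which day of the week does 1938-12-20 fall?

Tuesday

Count forward from the earlier date (December 20, 1938) to the later (February 23, 1962):
Day-of-year of December 20, 1938: 354.
Day-of-year of February 23, 1962: 54.
1938 has 365 days, so 365 − 354 = 11 days remain in 1938.
Full years 1939–1961: 17 common + 6 leap = 17×365 + 6×366 = 8401 days.
Total: 11 + 8401 + 54 = 8466 days.
8466 mod 7 = 3, so 3 days before Friday is Tuesday.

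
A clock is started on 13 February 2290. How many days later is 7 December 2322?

11984

Day-of-year of February 13, 2290: 44.
Day-of-year of December 7, 2322: 341.
2290 has 365 days, so 365 − 44 = 321 days remain in 2290.
Full years 2291–2321: 24 common + 7 leap = 24×365 + 7×366 = 11322 days.
Total: 321 + 11322 + 341 = 11984 days.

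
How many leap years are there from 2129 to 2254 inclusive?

30

Years divisible by 4: 2132, 2136, …, 2252 — 31 in all.
Of these, 2200 is divisible by 100 but not 400, so not leap.
Leap years: 31 − 1 = 30.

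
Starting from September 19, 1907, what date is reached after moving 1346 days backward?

January 12, 1904

Count 1346 days before September 19, 1907:
Day-of-year of January 12, 1904: 12.
Day-of-year of September 19, 1907: 262.
1904 has 366 days, so 366 − 12 = 354 days remain in 1904.
Full years: 1905: 365; 1906: 365. Sum = 730.
Total: 354 + 730 + 262 = 1346 days.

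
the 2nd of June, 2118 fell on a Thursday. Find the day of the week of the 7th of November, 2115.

Thursday

Count forward from the earlier date (November 7, 2115) to the later (June 2, 2118):
Day-of-year of November 7, 2115: 311.
Day-of-year of June 2, 2118: 153.
2115 has 365 days, so 365 − 311 = 54 days remain in 2115.
Full years: 2116: 366; 2117: 365. Sum = 731.
Total: 54 + 731 + 153 = 938 days.
938 is a multiple of 7, so the 7th of November, 2115 falls on the same weekday: Thursday.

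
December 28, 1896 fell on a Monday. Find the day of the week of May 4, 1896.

Count forward from the earlier date (May 4, 1896) to the later (December 28, 1896):
May 1896: 31 − 4 = 27 days remain.
Then June (30), July (31), August (31), September (30), October (31), November (30): 30 + 31 + 31 + 30 + 31 + 30 = 183 days.
December 1–28, 1896: 28 days.
Total: 27 + 183 + 28 = 238 days.
238 is a multiple of 7, so May 4, 1896 falls on the same weekday: Monday.

Monday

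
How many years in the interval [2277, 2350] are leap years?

17

Years divisible by 4: 2280, 2284, …, 2348 — 18 in all.
Of these, 2300 is divisible by 100 but not 400, so not leap.
Leap years: 18 − 1 = 17.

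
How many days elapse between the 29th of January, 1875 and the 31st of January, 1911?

13150

Day-of-year of January 29, 1875: 29.
Day-of-year of January 31, 1911: 31.
1875 has 365 days, so 365 − 29 = 336 days remain in 1875.
Full years 1876–1910: 27 common + 8 leap = 27×365 + 8×366 = 12783 days.
Total: 336 + 12783 + 31 = 13150 days.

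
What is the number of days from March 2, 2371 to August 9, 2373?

March 2371: 31 − 2 = 29 days remain.
Then 28 full months totalling 853 days.
August 1–9, 2373: 9 days.
Total: 29 + 853 + 9 = 891 days.

891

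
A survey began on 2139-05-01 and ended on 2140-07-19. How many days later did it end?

445

May 2139: 31 − 1 = 30 days remain.
Then 13 full months totalling 396 days.
July 1–19, 2140: 19 days.
Total: 30 + 396 + 19 = 445 days.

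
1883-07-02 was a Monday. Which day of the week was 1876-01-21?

Count forward from the earlier date (January 21, 1876) to the later (July 2, 1883):
Day-of-year of January 21, 1876: 21.
Day-of-year of July 2, 1883: 183.
1876 has 366 days, so 366 − 21 = 345 days remain in 1876.
Full years: 1877: 365; 1878: 365; 1879: 365; 1880: 366; 1881: 365; 1882: 365. Sum = 2191.
Total: 345 + 2191 + 183 = 2719 days.
2719 mod 7 = 3, so 3 days before Monday is Friday.

Friday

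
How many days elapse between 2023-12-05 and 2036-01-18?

Day-of-year of December 5, 2023: 339.
Day-of-year of January 18, 2036: 18.
2023 has 365 days, so 365 − 339 = 26 days remain in 2023.
Full years 2024–2035: 9 common + 3 leap = 9×365 + 3×366 = 4383 days.
Total: 26 + 4383 + 18 = 4427 days.

4427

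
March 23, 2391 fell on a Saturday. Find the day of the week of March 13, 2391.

Count forward from the earlier date (March 13, 2391) to the later (March 23, 2391):
Within March 2391: 23 − 13 = 10 days.
10 mod 7 = 3, so 3 days before Saturday is Wednesday.

Wednesday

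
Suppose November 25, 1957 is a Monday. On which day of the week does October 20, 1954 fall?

Count forward from the earlier date (October 20, 1954) to the later (November 25, 1957):
Day-of-year of October 20, 1954: 293.
Day-of-year of November 25, 1957: 329.
1954 has 365 days, so 365 − 293 = 72 days remain in 1954.
Full years: 1955: 365; 1956: 366. Sum = 731.
Total: 72 + 731 + 329 = 1132 days.
1132 mod 7 = 5, so 5 days before Monday is Wednesday.

Wednesday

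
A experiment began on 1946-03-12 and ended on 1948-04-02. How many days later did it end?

752

March 1946: 31 − 12 = 19 days remain.
Then 24 full months totalling 731 days.
April 1–2, 1948: 2 days.
Total: 19 + 731 + 2 = 752 days.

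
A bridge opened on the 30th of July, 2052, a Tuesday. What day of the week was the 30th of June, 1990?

Count forward from the earlier date (June 30, 1990) to the later (July 30, 2052):
From June 30, 1990 to June 30, 2052: 62 years, of which 16 contain a Feb 29 — 46×365 + 16×366 = 22646 days.
(2000 is a leap year (divisible by 400).)
June 2052: 30 − 30 = 0 days remain.
July 1–30, 2052: 30 days.
Residual: 30 days.
Total: 22676 days.
22676 mod 7 = 3, so 3 days before Tuesday is Saturday.

Saturday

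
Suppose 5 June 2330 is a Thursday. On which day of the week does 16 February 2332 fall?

June 2330: 30 − 5 = 25 days remain.
Then 19 full months totalling 580 days.
February 1–16, 2332: 16 days (2332 is a leap year).
Total: 25 + 580 + 16 = 621 days.
621 mod 7 = 5, so 5 days after Thursday is Tuesday.

Tuesday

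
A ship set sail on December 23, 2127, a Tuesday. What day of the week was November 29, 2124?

Wednesday

Count forward from the earlier date (November 29, 2124) to the later (December 23, 2127):
Day-of-year of November 29, 2124: 334.
Day-of-year of December 23, 2127: 357.
2124 has 366 days, so 366 − 334 = 32 days remain in 2124.
Full years: 2125: 365; 2126: 365. Sum = 730.
Total: 32 + 730 + 357 = 1119 days.
1119 mod 7 = 6, so 6 days before Tuesday is Wednesday.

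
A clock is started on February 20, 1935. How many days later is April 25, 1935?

64

February 1935: 28 − 20 = 8 days remain (1935 is not a leap year, so February has 28 days).
Then March (31): 31 days.
April 1–25, 1935: 25 days.
Total: 8 + 31 + 25 = 64 days.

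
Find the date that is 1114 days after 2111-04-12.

2114-04-30

Count 1114 days after April 12, 2111:
April 12, 2111 → April 12, 2112: 366 days (2112 is a leap year).
April 12, 2112 → April 12, 2113: 365 days.
April 12, 2113 → April 12, 2114: 365 days.
Within April 2114: 30 − 12 = 18 days.
Total: 1114 days.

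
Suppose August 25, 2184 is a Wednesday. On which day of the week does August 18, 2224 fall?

Wednesday

Day-of-year of August 25, 2184: 238.
Day-of-year of August 18, 2224: 231.
2184 has 366 days, so 366 − 238 = 128 days remain in 2184.
Full years 2185–2223: 31 common + 8 leap = 31×365 + 8×366 = 14243 days.
Total: 128 + 14243 + 231 = 14602 days.
14602 is a multiple of 7, so August 18, 2224 falls on the same weekday: Wednesday.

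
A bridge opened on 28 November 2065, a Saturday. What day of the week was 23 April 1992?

Count forward from the earlier date (April 23, 1992) to the later (November 28, 2065):
Day-of-year of April 23, 1992: 114.
Day-of-year of November 28, 2065: 332.
1992 has 366 days, so 366 − 114 = 252 days remain in 1992.
Full years 1993–2064: 54 common + 18 leap = 54×365 + 18×366 = 26298 days.
Total: 252 + 26298 + 332 = 26882 days.
26882 mod 7 = 2, so 2 days before Saturday is Thursday.

Thursday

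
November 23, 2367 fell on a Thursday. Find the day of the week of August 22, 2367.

Count forward from the earlier date (August 22, 2367) to the later (November 23, 2367):
August 2367: 31 − 22 = 9 days remain.
Then September (30), October (31): 30 + 31 = 61 days.
November 1–23, 2367: 23 days.
Total: 9 + 61 + 23 = 93 days.
93 mod 7 = 2, so 2 days before Thursday is Tuesday.

Tuesday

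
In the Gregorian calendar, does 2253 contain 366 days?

2253 is not a leap year.

No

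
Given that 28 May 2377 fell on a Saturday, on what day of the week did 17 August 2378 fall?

Thursday

May 28, 2377 → May 28, 2378: 365 days.
May 2378: 31 − 28 = 3 days remain.
Then June (30), July (31): 30 + 31 = 61 days.
August 1–17, 2378: 17 days.
Residual: 81 days.
Total: 446 days.
446 mod 7 = 5, so 5 days after Saturday is Thursday.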